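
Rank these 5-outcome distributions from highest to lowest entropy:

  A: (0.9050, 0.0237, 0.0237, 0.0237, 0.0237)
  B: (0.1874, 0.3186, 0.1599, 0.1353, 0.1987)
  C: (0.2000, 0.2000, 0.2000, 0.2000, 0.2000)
C > B > A

Key insight: Entropy is maximized by uniform distributions and minimized by concentrated distributions.

- Uniform distributions have maximum entropy log₂(5) = 2.3219 bits
- The more "peaked" or concentrated a distribution, the lower its entropy

Entropies:
  H(A) = 0.6429 bits
  H(B) = 2.2551 bits
  H(C) = 2.3219 bits

Ranking: C > B > A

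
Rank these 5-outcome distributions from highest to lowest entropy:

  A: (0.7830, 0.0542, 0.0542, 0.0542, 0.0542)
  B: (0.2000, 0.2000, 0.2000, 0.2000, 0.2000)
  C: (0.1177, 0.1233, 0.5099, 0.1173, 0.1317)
B > C > A

Key insight: Entropy is maximized by uniform distributions and minimized by concentrated distributions.

- Uniform distributions have maximum entropy log₂(5) = 2.3219 bits
- The more "peaked" or concentrated a distribution, the lower its entropy

Entropies:
  H(A) = 1.1887 bits
  H(B) = 2.3219 bits
  H(C) = 1.9791 bits

Ranking: B > C > A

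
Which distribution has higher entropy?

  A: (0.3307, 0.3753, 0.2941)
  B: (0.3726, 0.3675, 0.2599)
A

Both distributions are close to uniform, making this a harder comparison.

H(A) = 1.5778 bits
H(B) = 1.5667 bits

The distribution closer to uniform has higher entropy.
Answer: A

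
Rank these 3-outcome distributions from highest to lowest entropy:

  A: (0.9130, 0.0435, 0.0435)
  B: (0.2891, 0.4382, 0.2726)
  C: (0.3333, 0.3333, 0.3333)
C > B > A

Key insight: Entropy is maximized by uniform distributions and minimized by concentrated distributions.

- Uniform distributions have maximum entropy log₂(3) = 1.5850 bits
- The more "peaked" or concentrated a distribution, the lower its entropy

Entropies:
  H(A) = 0.5134 bits
  H(B) = 1.5504 bits
  H(C) = 1.5850 bits

Ranking: C > B > A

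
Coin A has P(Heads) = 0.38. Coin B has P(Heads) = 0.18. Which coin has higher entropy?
A

For binary distributions, entropy is maximized at p=0.5 and decreases as p moves toward 0 or 1.

H(A) = H(0.38) = 0.9580 bits
H(B) = H(0.18) = 0.6801 bits

Distribution A (p=0.38) is closer to uniform (p=0.5), so it has higher entropy.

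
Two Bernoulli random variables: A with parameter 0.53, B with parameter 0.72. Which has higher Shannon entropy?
A

For binary distributions, entropy is maximized at p=0.5 and decreases as p moves toward 0 or 1.

H(A) = H(0.53) = 0.9974 bits
H(B) = H(0.72) = 0.8555 bits

Distribution A (p=0.53) is closer to uniform (p=0.5), so it has higher entropy.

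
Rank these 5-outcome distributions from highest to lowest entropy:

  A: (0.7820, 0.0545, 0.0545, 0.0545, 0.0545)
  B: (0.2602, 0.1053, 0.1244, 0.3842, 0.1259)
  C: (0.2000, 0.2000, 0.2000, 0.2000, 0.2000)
C > B > A

Key insight: Entropy is maximized by uniform distributions and minimized by concentrated distributions.

- Uniform distributions have maximum entropy log₂(5) = 2.3219 bits
- The more "peaked" or concentrated a distribution, the lower its entropy

Entropies:
  H(A) = 1.1925 bits
  H(B) = 2.1280 bits
  H(C) = 2.3219 bits

Ranking: C > B > A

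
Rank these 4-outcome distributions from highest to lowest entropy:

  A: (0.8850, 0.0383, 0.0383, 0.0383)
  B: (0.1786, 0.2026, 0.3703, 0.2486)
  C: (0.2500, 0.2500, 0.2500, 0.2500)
C > B > A

Key insight: Entropy is maximized by uniform distributions and minimized by concentrated distributions.

- Uniform distributions have maximum entropy log₂(4) = 2.0000 bits
- The more "peaked" or concentrated a distribution, the lower its entropy

Entropies:
  H(A) = 0.6971 bits
  H(B) = 1.9404 bits
  H(C) = 2.0000 bits

Ranking: C > B > A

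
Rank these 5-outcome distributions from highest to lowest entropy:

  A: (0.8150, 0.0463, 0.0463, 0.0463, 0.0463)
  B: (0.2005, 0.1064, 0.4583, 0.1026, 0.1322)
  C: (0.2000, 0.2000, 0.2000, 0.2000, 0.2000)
C > B > A

Key insight: Entropy is maximized by uniform distributions and minimized by concentrated distributions.

- Uniform distributions have maximum entropy log₂(5) = 2.3219 bits
- The more "peaked" or concentrated a distribution, the lower its entropy

Entropies:
  H(A) = 1.0609 bits
  H(B) = 2.0476 bits
  H(C) = 2.3219 bits

Ranking: C > B > A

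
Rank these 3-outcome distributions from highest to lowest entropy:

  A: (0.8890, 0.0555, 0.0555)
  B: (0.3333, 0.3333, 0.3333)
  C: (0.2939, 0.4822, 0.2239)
B > C > A

Key insight: Entropy is maximized by uniform distributions and minimized by concentrated distributions.

- Uniform distributions have maximum entropy log₂(3) = 1.5850 bits
- The more "peaked" or concentrated a distribution, the lower its entropy

Entropies:
  H(A) = 0.6139 bits
  H(B) = 1.5850 bits
  H(C) = 1.5100 bits

Ranking: B > C > A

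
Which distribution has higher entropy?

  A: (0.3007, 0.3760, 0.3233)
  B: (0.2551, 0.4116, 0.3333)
A

Both distributions are close to uniform, making this a harder comparison.

H(A) = 1.5786 bits
H(B) = 1.5582 bits

The distribution closer to uniform has higher entropy.
Answer: A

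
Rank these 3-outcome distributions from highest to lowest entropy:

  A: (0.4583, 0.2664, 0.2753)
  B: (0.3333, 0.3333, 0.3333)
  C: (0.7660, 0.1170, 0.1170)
B > A > C

Key insight: Entropy is maximized by uniform distributions and minimized by concentrated distributions.

- Uniform distributions have maximum entropy log₂(3) = 1.5850 bits
- The more "peaked" or concentrated a distribution, the lower its entropy

Entropies:
  H(A) = 1.5366 bits
  H(B) = 1.5850 bits
  H(C) = 1.0189 bits

Ranking: B > A > C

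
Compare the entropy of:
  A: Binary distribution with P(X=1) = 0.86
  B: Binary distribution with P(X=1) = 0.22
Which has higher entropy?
B

For binary distributions, entropy is maximized at p=0.5 and decreases as p moves toward 0 or 1.

H(A) = H(0.86) = 0.5842 bits
H(B) = H(0.22) = 0.7602 bits

Distribution B (p=0.22) is closer to uniform (p=0.5), so it has higher entropy.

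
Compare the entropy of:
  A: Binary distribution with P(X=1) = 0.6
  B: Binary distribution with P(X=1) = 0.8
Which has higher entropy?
A

For binary distributions, entropy is maximized at p=0.5 and decreases as p moves toward 0 or 1.

H(A) = H(0.6) = 0.9710 bits
H(B) = H(0.8) = 0.7219 bits

Distribution A (p=0.6) is closer to uniform (p=0.5), so it has higher entropy.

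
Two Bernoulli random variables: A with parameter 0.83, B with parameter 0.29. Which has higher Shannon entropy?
B

For binary distributions, entropy is maximized at p=0.5 and decreases as p moves toward 0 or 1.

H(A) = H(0.83) = 0.6577 bits
H(B) = H(0.29) = 0.8687 bits

Distribution B (p=0.29) is closer to uniform (p=0.5), so it has higher entropy.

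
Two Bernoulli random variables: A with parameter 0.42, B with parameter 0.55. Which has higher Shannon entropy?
B

For binary distributions, entropy is maximized at p=0.5 and decreases as p moves toward 0 or 1.

H(A) = H(0.42) = 0.9815 bits
H(B) = H(0.55) = 0.9928 bits

Distribution B (p=0.55) is closer to uniform (p=0.5), so it has higher entropy.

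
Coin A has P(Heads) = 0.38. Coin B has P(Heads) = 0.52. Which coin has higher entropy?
B

For binary distributions, entropy is maximized at p=0.5 and decreases as p moves toward 0 or 1.

H(A) = H(0.38) = 0.9580 bits
H(B) = H(0.52) = 0.9988 bits

Distribution B (p=0.52) is closer to uniform (p=0.5), so it has higher entropy.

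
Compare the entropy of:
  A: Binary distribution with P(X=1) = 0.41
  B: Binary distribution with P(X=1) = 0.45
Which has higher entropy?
B

For binary distributions, entropy is maximized at p=0.5 and decreases as p moves toward 0 or 1.

H(A) = H(0.41) = 0.9765 bits
H(B) = H(0.45) = 0.9928 bits

Distribution B (p=0.45) is closer to uniform (p=0.5), so it has higher entropy.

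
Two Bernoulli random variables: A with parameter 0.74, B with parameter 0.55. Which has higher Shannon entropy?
B

For binary distributions, entropy is maximized at p=0.5 and decreases as p moves toward 0 or 1.

H(A) = H(0.74) = 0.8267 bits
H(B) = H(0.55) = 0.9928 bits

Distribution B (p=0.55) is closer to uniform (p=0.5), so it has higher entropy.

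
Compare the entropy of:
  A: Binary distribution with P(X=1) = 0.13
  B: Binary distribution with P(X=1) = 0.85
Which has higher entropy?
B

For binary distributions, entropy is maximized at p=0.5 and decreases as p moves toward 0 or 1.

H(A) = H(0.13) = 0.5574 bits
H(B) = H(0.85) = 0.6098 bits

Distribution B (p=0.85) is closer to uniform (p=0.5), so it has higher entropy.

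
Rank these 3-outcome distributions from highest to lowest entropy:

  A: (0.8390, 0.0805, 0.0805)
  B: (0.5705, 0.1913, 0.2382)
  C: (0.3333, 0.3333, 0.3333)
C > B > A

Key insight: Entropy is maximized by uniform distributions and minimized by concentrated distributions.

- Uniform distributions have maximum entropy log₂(3) = 1.5850 bits
- The more "peaked" or concentrated a distribution, the lower its entropy

Entropies:
  H(A) = 0.7977 bits
  H(B) = 1.4114 bits
  H(C) = 1.5850 bits

Ranking: C > B > A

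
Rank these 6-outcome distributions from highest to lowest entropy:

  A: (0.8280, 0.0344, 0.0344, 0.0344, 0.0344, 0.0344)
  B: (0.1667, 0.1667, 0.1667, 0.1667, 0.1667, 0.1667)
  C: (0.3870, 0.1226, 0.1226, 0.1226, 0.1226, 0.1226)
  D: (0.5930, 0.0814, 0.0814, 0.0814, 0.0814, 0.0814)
B > C > D > A

Key insight: Entropy is maximized by uniform distributions and minimized by concentrated distributions.

Entropies:
  H(A) = 1.0616 bits
  H(B) = 2.5850 bits
  H(C) = 2.3862 bits
  H(D) = 1.9199 bits

Ranking: B > C > D > A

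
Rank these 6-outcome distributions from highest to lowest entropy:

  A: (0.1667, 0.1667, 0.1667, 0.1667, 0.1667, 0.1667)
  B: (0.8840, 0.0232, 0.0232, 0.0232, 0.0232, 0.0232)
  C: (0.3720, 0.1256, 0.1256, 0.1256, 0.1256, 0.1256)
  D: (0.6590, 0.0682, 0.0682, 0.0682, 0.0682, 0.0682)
A > C > D > B

Key insight: Entropy is maximized by uniform distributions and minimized by concentrated distributions.

Entropies:
  H(A) = 2.5850 bits
  H(B) = 0.7871 bits
  H(C) = 2.4104 bits
  H(D) = 1.7175 bits

Ranking: A > C > D > B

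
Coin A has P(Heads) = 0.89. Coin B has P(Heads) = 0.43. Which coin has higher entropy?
B

For binary distributions, entropy is maximized at p=0.5 and decreases as p moves toward 0 or 1.

H(A) = H(0.89) = 0.4999 bits
H(B) = H(0.43) = 0.9858 bits

Distribution B (p=0.43) is closer to uniform (p=0.5), so it has higher entropy.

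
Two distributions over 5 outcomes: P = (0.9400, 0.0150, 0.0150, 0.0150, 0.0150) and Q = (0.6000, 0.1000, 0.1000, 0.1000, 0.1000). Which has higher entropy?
Q

P is highly concentrated on one outcome (94%), making it nearly deterministic. Q spreads its mass more evenly (max 60%). The more spread-out distribution has higher entropy: H(P) ≈ 0.447 bits, H(Q) ≈ 1.771 bits.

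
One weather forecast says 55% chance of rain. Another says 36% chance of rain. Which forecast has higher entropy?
55% forecast

Treat each forecast as a Bernoulli distribution. Binary entropy is maximized at p=0.5 and falls off symmetrically toward 0 or 1. The 55% forecast is closer to 50%, so it is more uncertain. H(55%) ≈ 0.993 bits, H(36%) ≈ 0.943 bits.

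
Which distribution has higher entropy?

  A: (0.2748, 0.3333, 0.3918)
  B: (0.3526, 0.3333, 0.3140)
B

Both distributions are close to uniform, making this a harder comparison.

H(A) = 1.5701 bits
H(B) = 1.5833 bits

The distribution closer to uniform has higher entropy.
Answer: B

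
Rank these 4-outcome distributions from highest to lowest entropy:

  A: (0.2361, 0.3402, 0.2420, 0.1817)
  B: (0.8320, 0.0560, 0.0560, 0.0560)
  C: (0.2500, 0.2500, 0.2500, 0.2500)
C > A > B

Key insight: Entropy is maximized by uniform distributions and minimized by concentrated distributions.

- Uniform distributions have maximum entropy log₂(4) = 2.0000 bits
- The more "peaked" or concentrated a distribution, the lower its entropy

Entropies:
  H(A) = 1.9633 bits
  H(B) = 0.9194 bits
  H(C) = 2.0000 bits

Ranking: C > A > B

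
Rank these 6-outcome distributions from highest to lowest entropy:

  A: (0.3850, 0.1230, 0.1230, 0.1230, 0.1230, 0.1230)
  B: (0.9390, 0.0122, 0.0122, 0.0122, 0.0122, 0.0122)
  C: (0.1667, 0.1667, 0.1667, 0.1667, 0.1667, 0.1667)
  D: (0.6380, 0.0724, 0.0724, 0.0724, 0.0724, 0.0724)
C > A > D > B

Key insight: Entropy is maximized by uniform distributions and minimized by concentrated distributions.

Entropies:
  H(A) = 2.3895 bits
  H(B) = 0.4730 bits
  H(C) = 2.5850 bits
  H(D) = 1.7849 bits

Ranking: C > A > D > B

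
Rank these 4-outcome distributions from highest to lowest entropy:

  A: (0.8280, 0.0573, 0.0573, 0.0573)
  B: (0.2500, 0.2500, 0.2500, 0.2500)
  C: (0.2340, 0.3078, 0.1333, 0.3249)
B > C > A

Key insight: Entropy is maximized by uniform distributions and minimized by concentrated distributions.

- Uniform distributions have maximum entropy log₂(4) = 2.0000 bits
- The more "peaked" or concentrated a distribution, the lower its entropy

Entropies:
  H(A) = 0.9349 bits
  H(B) = 2.0000 bits
  H(C) = 1.9281 bits

Ranking: B > C > A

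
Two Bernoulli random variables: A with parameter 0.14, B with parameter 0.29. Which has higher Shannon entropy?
B

For binary distributions, entropy is maximized at p=0.5 and decreases as p moves toward 0 or 1.

H(A) = H(0.14) = 0.5842 bits
H(B) = H(0.29) = 0.8687 bits

Distribution B (p=0.29) is closer to uniform (p=0.5), so it has higher entropy.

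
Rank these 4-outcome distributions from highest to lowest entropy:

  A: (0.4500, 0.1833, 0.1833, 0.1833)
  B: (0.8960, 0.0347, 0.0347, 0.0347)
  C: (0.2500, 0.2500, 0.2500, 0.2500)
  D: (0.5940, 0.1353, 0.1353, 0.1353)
C > A > D > B

Key insight: Entropy is maximized by uniform distributions and minimized by concentrated distributions.

Entropies:
  H(A) = 1.8645 bits
  H(B) = 0.6464 bits
  H(C) = 2.0000 bits
  H(D) = 1.6178 bits

Ranking: C > A > D > B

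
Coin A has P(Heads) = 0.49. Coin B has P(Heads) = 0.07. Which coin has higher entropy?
A

For binary distributions, entropy is maximized at p=0.5 and decreases as p moves toward 0 or 1.

H(A) = H(0.49) = 0.9997 bits
H(B) = H(0.07) = 0.3659 bits

Distribution A (p=0.49) is closer to uniform (p=0.5), so it has higher entropy.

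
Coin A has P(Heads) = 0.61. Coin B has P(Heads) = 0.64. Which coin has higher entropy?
A

For binary distributions, entropy is maximized at p=0.5 and decreases as p moves toward 0 or 1.

H(A) = H(0.61) = 0.9648 bits
H(B) = H(0.64) = 0.9427 bits

Distribution A (p=0.61) is closer to uniform (p=0.5), so it has higher entropy.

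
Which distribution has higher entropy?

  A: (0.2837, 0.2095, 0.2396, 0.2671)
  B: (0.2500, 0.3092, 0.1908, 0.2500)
A

Both distributions are close to uniform, making this a harder comparison.

H(A) = 1.9907 bits
H(B) = 1.9796 bits

The distribution closer to uniform has higher entropy.
Answer: A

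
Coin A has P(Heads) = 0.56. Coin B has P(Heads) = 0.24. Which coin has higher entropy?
A

For binary distributions, entropy is maximized at p=0.5 and decreases as p moves toward 0 or 1.

H(A) = H(0.56) = 0.9896 bits
H(B) = H(0.24) = 0.7950 bits

Distribution A (p=0.56) is closer to uniform (p=0.5), so it has higher entropy.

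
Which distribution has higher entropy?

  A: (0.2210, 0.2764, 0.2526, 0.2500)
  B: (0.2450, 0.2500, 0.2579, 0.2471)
B

Both distributions are close to uniform, making this a harder comparison.

H(A) = 1.9955 bits
H(B) = 1.9997 bits

The distribution closer to uniform has higher entropy.
Answer: B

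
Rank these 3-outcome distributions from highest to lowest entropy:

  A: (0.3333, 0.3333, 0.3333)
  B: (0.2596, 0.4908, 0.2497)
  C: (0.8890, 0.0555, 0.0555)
A > B > C

Key insight: Entropy is maximized by uniform distributions and minimized by concentrated distributions.

- Uniform distributions have maximum entropy log₂(3) = 1.5850 bits
- The more "peaked" or concentrated a distribution, the lower its entropy

Entropies:
  H(A) = 1.5850 bits
  H(B) = 1.5089 bits
  H(C) = 0.6139 bits

Ranking: A > B > C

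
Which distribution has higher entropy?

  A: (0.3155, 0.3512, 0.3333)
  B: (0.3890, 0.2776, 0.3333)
A

Both distributions are close to uniform, making this a harder comparison.

H(A) = 1.5836 bits
H(B) = 1.5715 bits

The distribution closer to uniform has higher entropy.
Answer: A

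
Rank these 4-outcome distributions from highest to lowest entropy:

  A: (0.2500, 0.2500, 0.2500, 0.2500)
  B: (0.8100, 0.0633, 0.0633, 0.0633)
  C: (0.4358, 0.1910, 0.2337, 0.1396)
A > C > B

Key insight: Entropy is maximized by uniform distributions and minimized by concentrated distributions.

- Uniform distributions have maximum entropy log₂(4) = 2.0000 bits
- The more "peaked" or concentrated a distribution, the lower its entropy

Entropies:
  H(A) = 2.0000 bits
  H(B) = 1.0026 bits
  H(C) = 1.8650 bits

Ranking: A > C > B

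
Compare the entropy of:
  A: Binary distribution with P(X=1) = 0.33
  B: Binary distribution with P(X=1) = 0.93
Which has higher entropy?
A

For binary distributions, entropy is maximized at p=0.5 and decreases as p moves toward 0 or 1.

H(A) = H(0.33) = 0.9149 bits
H(B) = H(0.93) = 0.3659 bits

Distribution A (p=0.33) is closer to uniform (p=0.5), so it has higher entropy.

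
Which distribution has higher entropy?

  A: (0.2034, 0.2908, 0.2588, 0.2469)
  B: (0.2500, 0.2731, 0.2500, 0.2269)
B

Both distributions are close to uniform, making this a harder comparison.

H(A) = 1.9885 bits
H(B) = 1.9969 bits

The distribution closer to uniform has higher entropy.
Answer: B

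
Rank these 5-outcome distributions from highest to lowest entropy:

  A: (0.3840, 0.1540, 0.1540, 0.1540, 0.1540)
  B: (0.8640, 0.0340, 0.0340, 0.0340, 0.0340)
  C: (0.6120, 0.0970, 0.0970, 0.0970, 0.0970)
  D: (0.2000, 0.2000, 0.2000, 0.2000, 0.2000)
D > A > C > B

Key insight: Entropy is maximized by uniform distributions and minimized by concentrated distributions.

Entropies:
  H(A) = 2.1928 bits
  H(B) = 0.8457 bits
  H(C) = 1.7395 bits
  H(D) = 2.3219 bits

Ranking: D > A > C > B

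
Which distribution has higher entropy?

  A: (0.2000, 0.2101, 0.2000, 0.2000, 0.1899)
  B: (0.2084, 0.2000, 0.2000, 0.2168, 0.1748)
A

Both distributions are close to uniform, making this a harder comparison.

H(A) = 2.3212 bits
H(B) = 2.3183 bits

The distribution closer to uniform has higher entropy.
Answer: A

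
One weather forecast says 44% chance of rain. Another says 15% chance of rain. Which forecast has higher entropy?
44% forecast

Treat each forecast as a Bernoulli distribution. Binary entropy is maximized at p=0.5 and falls off symmetrically toward 0 or 1. The 44% forecast is closer to 50%, so it is more uncertain. H(44%) ≈ 0.990 bits, H(15%) ≈ 0.610 bits.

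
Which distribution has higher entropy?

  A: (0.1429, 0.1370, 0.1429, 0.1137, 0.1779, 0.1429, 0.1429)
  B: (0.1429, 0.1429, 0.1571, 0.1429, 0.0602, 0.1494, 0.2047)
A

Both distributions are close to uniform, making this a harder comparison.

H(A) = 2.7968 bits
H(B) = 2.7449 bits

The distribution closer to uniform has higher entropy.
Answer: A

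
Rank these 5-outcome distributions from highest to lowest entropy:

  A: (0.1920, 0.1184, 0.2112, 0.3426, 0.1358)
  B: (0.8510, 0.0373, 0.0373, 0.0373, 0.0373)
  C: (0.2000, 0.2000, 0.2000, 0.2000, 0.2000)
C > A > B

Key insight: Entropy is maximized by uniform distributions and minimized by concentrated distributions.

- Uniform distributions have maximum entropy log₂(5) = 2.3219 bits
- The more "peaked" or concentrated a distribution, the lower its entropy

Entropies:
  H(A) = 2.2161 bits
  H(B) = 0.9053 bits
  H(C) = 2.3219 bits

Ranking: C > A > B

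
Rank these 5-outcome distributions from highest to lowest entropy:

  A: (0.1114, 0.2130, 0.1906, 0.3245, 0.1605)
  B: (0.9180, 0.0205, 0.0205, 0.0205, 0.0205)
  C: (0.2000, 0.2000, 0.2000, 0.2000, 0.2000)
C > A > B

Key insight: Entropy is maximized by uniform distributions and minimized by concentrated distributions.

- Uniform distributions have maximum entropy log₂(5) = 2.3219 bits
- The more "peaked" or concentrated a distribution, the lower its entropy

Entropies:
  H(A) = 2.2342 bits
  H(B) = 0.5732 bits
  H(C) = 2.3219 bits

Ranking: C > A > B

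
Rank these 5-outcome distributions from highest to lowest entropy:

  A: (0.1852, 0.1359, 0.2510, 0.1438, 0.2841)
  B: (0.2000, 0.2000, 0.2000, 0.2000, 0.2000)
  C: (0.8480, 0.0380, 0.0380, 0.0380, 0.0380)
B > A > C

Key insight: Entropy is maximized by uniform distributions and minimized by concentrated distributions.

- Uniform distributions have maximum entropy log₂(5) = 2.3219 bits
- The more "peaked" or concentrated a distribution, the lower its entropy

Entropies:
  H(A) = 2.2606 bits
  H(B) = 2.3219 bits
  H(C) = 0.9188 bits

Ranking: B > A > C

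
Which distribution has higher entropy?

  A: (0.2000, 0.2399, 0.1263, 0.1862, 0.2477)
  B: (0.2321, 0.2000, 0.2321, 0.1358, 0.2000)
B

Both distributions are close to uniform, making this a harder comparison.

H(A) = 2.2857 bits
H(B) = 2.2981 bits

The distribution closer to uniform has higher entropy.
Answer: B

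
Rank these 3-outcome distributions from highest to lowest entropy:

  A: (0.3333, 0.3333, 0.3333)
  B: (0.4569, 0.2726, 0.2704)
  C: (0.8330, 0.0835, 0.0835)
A > B > C

Key insight: Entropy is maximized by uniform distributions and minimized by concentrated distributions.

- Uniform distributions have maximum entropy log₂(3) = 1.5850 bits
- The more "peaked" or concentrated a distribution, the lower its entropy

Entropies:
  H(A) = 1.5850 bits
  H(B) = 1.5377 bits
  H(C) = 0.8178 bits

Ranking: A > B > C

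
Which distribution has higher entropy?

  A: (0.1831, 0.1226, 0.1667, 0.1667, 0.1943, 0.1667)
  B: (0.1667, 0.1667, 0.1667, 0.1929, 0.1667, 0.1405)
B

Both distributions are close to uniform, making this a harder comparison.

H(A) = 2.5714 bits
H(B) = 2.5790 bits

The distribution closer to uniform has higher entropy.
Answer: B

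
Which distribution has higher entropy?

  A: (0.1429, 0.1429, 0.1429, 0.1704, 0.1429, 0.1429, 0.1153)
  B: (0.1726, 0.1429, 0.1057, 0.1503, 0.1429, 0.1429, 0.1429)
A

Both distributions are close to uniform, making this a harder comparison.

H(A) = 2.7996 bits
H(B) = 2.7952 bits

The distribution closer to uniform has higher entropy.
Answer: A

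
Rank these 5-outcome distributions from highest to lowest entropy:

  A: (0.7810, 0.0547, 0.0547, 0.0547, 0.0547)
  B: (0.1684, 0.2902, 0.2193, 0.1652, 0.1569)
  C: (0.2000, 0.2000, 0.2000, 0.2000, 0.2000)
C > B > A

Key insight: Entropy is maximized by uniform distributions and minimized by concentrated distributions.

- Uniform distributions have maximum entropy log₂(5) = 2.3219 bits
- The more "peaked" or concentrated a distribution, the lower its entropy

Entropies:
  H(A) = 1.1963 bits
  H(B) = 2.2792 bits
  H(C) = 2.3219 bits

Ranking: C > B > A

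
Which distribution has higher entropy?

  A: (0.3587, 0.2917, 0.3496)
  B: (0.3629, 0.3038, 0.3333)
B

Both distributions are close to uniform, making this a harder comparison.

H(A) = 1.5791 bits
H(B) = 1.5812 bits

The distribution closer to uniform has higher entropy.
Answer: B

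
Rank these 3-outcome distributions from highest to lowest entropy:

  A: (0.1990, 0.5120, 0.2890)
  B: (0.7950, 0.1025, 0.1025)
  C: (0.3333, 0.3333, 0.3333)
C > A > B

Key insight: Entropy is maximized by uniform distributions and minimized by concentrated distributions.

- Uniform distributions have maximum entropy log₂(3) = 1.5850 bits
- The more "peaked" or concentrated a distribution, the lower its entropy

Entropies:
  H(A) = 1.4755 bits
  H(B) = 0.9368 bits
  H(C) = 1.5850 bits

Ranking: C > A > B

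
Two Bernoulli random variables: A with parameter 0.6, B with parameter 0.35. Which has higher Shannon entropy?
A

For binary distributions, entropy is maximized at p=0.5 and decreases as p moves toward 0 or 1.

H(A) = H(0.6) = 0.9710 bits
H(B) = H(0.35) = 0.9341 bits

Distribution A (p=0.6) is closer to uniform (p=0.5), so it has higher entropy.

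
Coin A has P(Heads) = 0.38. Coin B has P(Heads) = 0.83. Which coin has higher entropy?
A

For binary distributions, entropy is maximized at p=0.5 and decreases as p moves toward 0 or 1.

H(A) = H(0.38) = 0.9580 bits
H(B) = H(0.83) = 0.6577 bits

Distribution A (p=0.38) is closer to uniform (p=0.5), so it has higher entropy.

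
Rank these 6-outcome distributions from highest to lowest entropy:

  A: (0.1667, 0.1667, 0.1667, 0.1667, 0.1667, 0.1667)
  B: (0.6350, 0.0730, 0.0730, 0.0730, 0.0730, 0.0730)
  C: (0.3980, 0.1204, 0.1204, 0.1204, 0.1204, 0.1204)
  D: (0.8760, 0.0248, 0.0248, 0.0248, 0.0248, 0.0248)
A > C > B > D

Key insight: Entropy is maximized by uniform distributions and minimized by concentrated distributions.

Entropies:
  H(A) = 2.5850 bits
  H(B) = 1.7943 bits
  H(C) = 2.3676 bits
  H(D) = 0.8287 bits

Ranking: A > C > B > D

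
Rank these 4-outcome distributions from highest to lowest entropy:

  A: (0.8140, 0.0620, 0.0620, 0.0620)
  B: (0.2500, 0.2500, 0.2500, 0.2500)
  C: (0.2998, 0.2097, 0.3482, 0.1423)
B > C > A

Key insight: Entropy is maximized by uniform distributions and minimized by concentrated distributions.

- Uniform distributions have maximum entropy log₂(4) = 2.0000 bits
- The more "peaked" or concentrated a distribution, the lower its entropy

Entropies:
  H(A) = 0.9878 bits
  H(B) = 2.0000 bits
  H(C) = 1.9238 bits

Ranking: B > C > A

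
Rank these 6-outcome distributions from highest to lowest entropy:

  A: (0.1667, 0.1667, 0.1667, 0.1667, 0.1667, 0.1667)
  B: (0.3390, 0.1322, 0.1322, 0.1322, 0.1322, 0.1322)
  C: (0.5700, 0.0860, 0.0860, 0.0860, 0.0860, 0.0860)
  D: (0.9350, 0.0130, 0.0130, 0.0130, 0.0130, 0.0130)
A > B > C > D

Key insight: Entropy is maximized by uniform distributions and minimized by concentrated distributions.

Entropies:
  H(A) = 2.5850 bits
  H(B) = 2.4587 bits
  H(C) = 1.9842 bits
  H(D) = 0.4979 bits

Ranking: A > B > C > D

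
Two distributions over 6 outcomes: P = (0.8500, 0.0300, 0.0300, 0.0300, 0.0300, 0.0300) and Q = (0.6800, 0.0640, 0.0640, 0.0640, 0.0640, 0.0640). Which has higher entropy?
Q

P is highly concentrated on one outcome (85%), making it nearly deterministic. Q spreads its mass more evenly (max 68%). The more spread-out distribution has higher entropy: H(P) ≈ 0.958 bits, H(Q) ≈ 1.647 bits.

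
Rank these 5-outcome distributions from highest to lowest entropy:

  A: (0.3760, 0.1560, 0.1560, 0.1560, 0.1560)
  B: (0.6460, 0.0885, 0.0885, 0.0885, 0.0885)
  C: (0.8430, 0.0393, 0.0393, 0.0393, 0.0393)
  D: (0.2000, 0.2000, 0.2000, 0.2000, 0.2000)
D > A > B > C

Key insight: Entropy is maximized by uniform distributions and minimized by concentrated distributions.

Entropies:
  H(A) = 2.2032 bits
  H(B) = 1.6456 bits
  H(C) = 0.9411 bits
  H(D) = 2.3219 bits

Ranking: D > A > B > C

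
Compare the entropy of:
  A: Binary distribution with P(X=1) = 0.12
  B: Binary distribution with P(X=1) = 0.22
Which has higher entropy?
B

For binary distributions, entropy is maximized at p=0.5 and decreases as p moves toward 0 or 1.

H(A) = H(0.12) = 0.5294 bits
H(B) = H(0.22) = 0.7602 bits

Distribution B (p=0.22) is closer to uniform (p=0.5), so it has higher entropy.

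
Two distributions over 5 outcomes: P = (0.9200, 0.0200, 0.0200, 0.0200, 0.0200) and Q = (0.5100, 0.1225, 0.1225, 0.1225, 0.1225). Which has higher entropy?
Q

P is highly concentrated on one outcome (92%), making it nearly deterministic. Q spreads its mass more evenly (max 51%). The more spread-out distribution has higher entropy: H(P) ≈ 0.562 bits, H(Q) ≈ 1.980 bits.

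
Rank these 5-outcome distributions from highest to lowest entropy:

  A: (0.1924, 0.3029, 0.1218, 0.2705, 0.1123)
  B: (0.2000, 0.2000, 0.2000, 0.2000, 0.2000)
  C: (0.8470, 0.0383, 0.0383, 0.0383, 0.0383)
B > A > C

Key insight: Entropy is maximized by uniform distributions and minimized by concentrated distributions.

- Uniform distributions have maximum entropy log₂(5) = 2.3219 bits
- The more "peaked" or concentrated a distribution, the lower its entropy

Entropies:
  H(A) = 2.2140 bits
  H(B) = 2.3219 bits
  H(C) = 0.9233 bits

Ranking: B > A > C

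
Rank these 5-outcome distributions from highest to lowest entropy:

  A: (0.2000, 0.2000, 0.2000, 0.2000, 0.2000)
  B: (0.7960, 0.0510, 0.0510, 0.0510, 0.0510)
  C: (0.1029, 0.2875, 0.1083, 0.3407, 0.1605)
A > C > B

Key insight: Entropy is maximized by uniform distributions and minimized by concentrated distributions.

- Uniform distributions have maximum entropy log₂(5) = 2.3219 bits
- The more "peaked" or concentrated a distribution, the lower its entropy

Entropies:
  H(A) = 2.3219 bits
  H(B) = 1.1379 bits
  H(C) = 2.1549 bits

Ranking: A > C > B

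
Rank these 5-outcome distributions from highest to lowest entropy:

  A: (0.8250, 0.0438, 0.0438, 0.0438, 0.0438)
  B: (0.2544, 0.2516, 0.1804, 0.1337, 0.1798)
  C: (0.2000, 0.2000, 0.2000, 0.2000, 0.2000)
C > B > A

Key insight: Entropy is maximized by uniform distributions and minimized by concentrated distributions.

- Uniform distributions have maximum entropy log₂(5) = 2.3219 bits
- The more "peaked" or concentrated a distribution, the lower its entropy

Entropies:
  H(A) = 1.0190 bits
  H(B) = 2.2823 bits
  H(C) = 2.3219 bits

Ranking: C > B > A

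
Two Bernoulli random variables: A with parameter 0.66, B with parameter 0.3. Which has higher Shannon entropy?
A

For binary distributions, entropy is maximized at p=0.5 and decreases as p moves toward 0 or 1.

H(A) = H(0.66) = 0.9248 bits
H(B) = H(0.3) = 0.8813 bits

Distribution A (p=0.66) is closer to uniform (p=0.5), so it has higher entropy.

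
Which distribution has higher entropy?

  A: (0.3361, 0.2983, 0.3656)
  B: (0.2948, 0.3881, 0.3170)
A

Both distributions are close to uniform, making this a harder comparison.

H(A) = 1.5800 bits
H(B) = 1.5749 bits

The distribution closer to uniform has higher entropy.
Answer: A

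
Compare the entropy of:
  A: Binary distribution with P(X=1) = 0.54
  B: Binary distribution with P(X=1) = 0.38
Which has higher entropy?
A

For binary distributions, entropy is maximized at p=0.5 and decreases as p moves toward 0 or 1.

H(A) = H(0.54) = 0.9954 bits
H(B) = H(0.38) = 0.9580 bits

Distribution A (p=0.54) is closer to uniform (p=0.5), so it has higher entropy.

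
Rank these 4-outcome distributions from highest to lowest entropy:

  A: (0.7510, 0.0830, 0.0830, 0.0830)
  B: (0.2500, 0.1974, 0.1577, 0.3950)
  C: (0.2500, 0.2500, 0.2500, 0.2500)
C > B > A

Key insight: Entropy is maximized by uniform distributions and minimized by concentrated distributions.

- Uniform distributions have maximum entropy log₂(4) = 2.0000 bits
- The more "peaked" or concentrated a distribution, the lower its entropy

Entropies:
  H(A) = 1.2043 bits
  H(B) = 1.9116 bits
  H(C) = 2.0000 bits

Ranking: C > B > A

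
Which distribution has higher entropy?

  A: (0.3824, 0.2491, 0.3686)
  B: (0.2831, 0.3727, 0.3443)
B

Both distributions are close to uniform, making this a harder comparison.

H(A) = 1.5605 bits
H(B) = 1.5757 bits

The distribution closer to uniform has higher entropy.
Answer: B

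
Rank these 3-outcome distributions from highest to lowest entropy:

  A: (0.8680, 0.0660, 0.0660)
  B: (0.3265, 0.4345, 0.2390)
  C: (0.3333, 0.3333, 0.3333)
C > B > A

Key insight: Entropy is maximized by uniform distributions and minimized by concentrated distributions.

- Uniform distributions have maximum entropy log₂(3) = 1.5850 bits
- The more "peaked" or concentrated a distribution, the lower its entropy

Entropies:
  H(A) = 0.6949 bits
  H(B) = 1.5433 bits
  H(C) = 1.5850 bits

Ranking: C > B > A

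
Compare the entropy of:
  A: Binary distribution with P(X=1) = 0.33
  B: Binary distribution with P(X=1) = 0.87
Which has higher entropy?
A

For binary distributions, entropy is maximized at p=0.5 and decreases as p moves toward 0 or 1.

H(A) = H(0.33) = 0.9149 bits
H(B) = H(0.87) = 0.5574 bits

Distribution A (p=0.33) is closer to uniform (p=0.5), so it has higher entropy.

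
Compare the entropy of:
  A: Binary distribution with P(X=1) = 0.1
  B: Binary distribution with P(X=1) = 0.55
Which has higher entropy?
B

For binary distributions, entropy is maximized at p=0.5 and decreases as p moves toward 0 or 1.

H(A) = H(0.1) = 0.4690 bits
H(B) = H(0.55) = 0.9928 bits

Distribution B (p=0.55) is closer to uniform (p=0.5), so it has higher entropy.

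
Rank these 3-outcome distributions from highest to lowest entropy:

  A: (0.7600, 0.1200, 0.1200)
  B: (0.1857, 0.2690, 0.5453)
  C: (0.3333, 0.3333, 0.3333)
C > B > A

Key insight: Entropy is maximized by uniform distributions and minimized by concentrated distributions.

- Uniform distributions have maximum entropy log₂(3) = 1.5850 bits
- The more "peaked" or concentrated a distribution, the lower its entropy

Entropies:
  H(A) = 1.0350 bits
  H(B) = 1.4376 bits
  H(C) = 1.5850 bits

Ranking: C > B > A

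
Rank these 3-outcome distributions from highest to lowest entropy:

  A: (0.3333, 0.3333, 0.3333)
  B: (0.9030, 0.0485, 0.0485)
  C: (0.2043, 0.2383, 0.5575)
A > C > B

Key insight: Entropy is maximized by uniform distributions and minimized by concentrated distributions.

- Uniform distributions have maximum entropy log₂(3) = 1.5850 bits
- The more "peaked" or concentrated a distribution, the lower its entropy

Entropies:
  H(A) = 1.5850 bits
  H(B) = 0.5564 bits
  H(C) = 1.4311 bits

Ranking: A > C > B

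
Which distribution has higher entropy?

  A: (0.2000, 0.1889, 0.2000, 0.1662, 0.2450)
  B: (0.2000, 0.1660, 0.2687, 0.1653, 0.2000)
A

Both distributions are close to uniform, making this a harder comparison.

H(A) = 2.3103 bits
H(B) = 2.2975 bits

The distribution closer to uniform has higher entropy.
Answer: A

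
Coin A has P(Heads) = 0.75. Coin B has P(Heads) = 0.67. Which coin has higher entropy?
B

For binary distributions, entropy is maximized at p=0.5 and decreases as p moves toward 0 or 1.

H(A) = H(0.75) = 0.8113 bits
H(B) = H(0.67) = 0.9149 bits

Distribution B (p=0.67) is closer to uniform (p=0.5), so it has higher entropy.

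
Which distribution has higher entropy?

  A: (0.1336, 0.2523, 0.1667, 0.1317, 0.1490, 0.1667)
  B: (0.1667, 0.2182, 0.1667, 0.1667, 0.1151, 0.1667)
B

Both distributions are close to uniform, making this a harder comparison.

H(A) = 2.5454 bits
H(B) = 2.5616 bits

The distribution closer to uniform has higher entropy.
Answer: B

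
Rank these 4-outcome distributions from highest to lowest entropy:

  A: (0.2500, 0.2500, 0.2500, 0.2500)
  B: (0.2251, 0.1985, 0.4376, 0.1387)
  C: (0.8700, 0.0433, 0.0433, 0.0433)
A > B > C

Key insight: Entropy is maximized by uniform distributions and minimized by concentrated distributions.

- Uniform distributions have maximum entropy log₂(4) = 2.0000 bits
- The more "peaked" or concentrated a distribution, the lower its entropy

Entropies:
  H(A) = 2.0000 bits
  H(B) = 1.8644 bits
  H(C) = 0.7635 bits

Ranking: A > B > C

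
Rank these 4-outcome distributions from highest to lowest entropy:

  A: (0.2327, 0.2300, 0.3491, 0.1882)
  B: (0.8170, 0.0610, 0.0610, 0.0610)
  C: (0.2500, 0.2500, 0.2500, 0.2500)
C > A > B

Key insight: Entropy is maximized by uniform distributions and minimized by concentrated distributions.

- Uniform distributions have maximum entropy log₂(4) = 2.0000 bits
- The more "peaked" or concentrated a distribution, the lower its entropy

Entropies:
  H(A) = 1.9607 bits
  H(B) = 0.9766 bits
  H(C) = 2.0000 bits

Ranking: C > A > B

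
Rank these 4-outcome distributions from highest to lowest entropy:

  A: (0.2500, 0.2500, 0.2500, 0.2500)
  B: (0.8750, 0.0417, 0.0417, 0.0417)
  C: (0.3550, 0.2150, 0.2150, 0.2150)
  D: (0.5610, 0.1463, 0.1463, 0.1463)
A > C > D > B

Key insight: Entropy is maximized by uniform distributions and minimized by concentrated distributions.

Entropies:
  H(A) = 2.0000 bits
  H(B) = 0.7417 bits
  H(C) = 1.9608 bits
  H(D) = 1.6850 bits

Ranking: A > C > D > B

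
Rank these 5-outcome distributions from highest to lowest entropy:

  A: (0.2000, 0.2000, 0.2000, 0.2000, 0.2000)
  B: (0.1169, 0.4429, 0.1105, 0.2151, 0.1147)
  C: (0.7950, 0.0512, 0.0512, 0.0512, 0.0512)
A > B > C

Key insight: Entropy is maximized by uniform distributions and minimized by concentrated distributions.

- Uniform distributions have maximum entropy log₂(5) = 2.3219 bits
- The more "peaked" or concentrated a distribution, the lower its entropy

Entropies:
  H(A) = 2.3219 bits
  H(B) = 2.0687 bits
  H(C) = 1.1418 bits

Ranking: A > B > C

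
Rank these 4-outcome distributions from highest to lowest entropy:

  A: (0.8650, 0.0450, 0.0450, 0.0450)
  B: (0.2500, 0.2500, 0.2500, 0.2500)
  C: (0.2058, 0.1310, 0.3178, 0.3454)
B > C > A

Key insight: Entropy is maximized by uniform distributions and minimized by concentrated distributions.

- Uniform distributions have maximum entropy log₂(4) = 2.0000 bits
- The more "peaked" or concentrated a distribution, the lower its entropy

Entropies:
  H(A) = 0.7850 bits
  H(B) = 2.0000 bits
  H(C) = 1.9088 bits

Ranking: B > C > A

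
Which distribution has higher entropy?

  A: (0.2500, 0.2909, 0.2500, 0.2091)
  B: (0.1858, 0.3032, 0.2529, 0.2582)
A

Both distributions are close to uniform, making this a harder comparison.

H(A) = 1.9903 bits
H(B) = 1.9791 bits

The distribution closer to uniform has higher entropy.
Answer: A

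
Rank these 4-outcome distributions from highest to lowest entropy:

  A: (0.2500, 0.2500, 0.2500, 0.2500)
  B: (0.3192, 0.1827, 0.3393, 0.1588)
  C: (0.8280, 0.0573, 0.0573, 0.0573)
A > B > C

Key insight: Entropy is maximized by uniform distributions and minimized by concentrated distributions.

- Uniform distributions have maximum entropy log₂(4) = 2.0000 bits
- The more "peaked" or concentrated a distribution, the lower its entropy

Entropies:
  H(A) = 2.0000 bits
  H(B) = 1.9246 bits
  H(C) = 0.9349 bits

Ranking: A > B > C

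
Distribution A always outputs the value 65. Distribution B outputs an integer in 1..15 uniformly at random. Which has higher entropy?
B

A is deterministic, so H(A) = 0. B is uniform over 15 outcomes, so H(B) = log₂(15) = 3.907 bits. Any distribution with genuine randomness has higher entropy than a deterministic one.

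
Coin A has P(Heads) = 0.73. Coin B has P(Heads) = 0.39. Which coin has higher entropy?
B

For binary distributions, entropy is maximized at p=0.5 and decreases as p moves toward 0 or 1.

H(A) = H(0.73) = 0.8415 bits
H(B) = H(0.39) = 0.9648 bits

Distribution B (p=0.39) is closer to uniform (p=0.5), so it has higher entropy.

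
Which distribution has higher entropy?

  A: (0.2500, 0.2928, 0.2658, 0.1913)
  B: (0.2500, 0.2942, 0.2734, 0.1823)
A

Both distributions are close to uniform, making this a harder comparison.

H(A) = 1.9835 bits
H(B) = 1.9785 bits

The distribution closer to uniform has higher entropy.
Answer: A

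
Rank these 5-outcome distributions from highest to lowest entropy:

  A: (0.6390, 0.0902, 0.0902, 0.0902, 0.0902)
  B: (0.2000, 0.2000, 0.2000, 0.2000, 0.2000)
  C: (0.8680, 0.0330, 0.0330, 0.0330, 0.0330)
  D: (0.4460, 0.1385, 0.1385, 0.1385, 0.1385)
B > D > A > C

Key insight: Entropy is maximized by uniform distributions and minimized by concentrated distributions.

Entropies:
  H(A) = 1.6655 bits
  H(B) = 2.3219 bits
  H(C) = 0.8269 bits
  H(D) = 2.0996 bits

Ranking: B > D > A > C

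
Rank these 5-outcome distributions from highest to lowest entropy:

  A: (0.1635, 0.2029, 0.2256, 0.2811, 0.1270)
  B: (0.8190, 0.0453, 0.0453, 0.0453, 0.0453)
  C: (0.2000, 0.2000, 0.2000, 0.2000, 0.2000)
C > A > B

Key insight: Entropy is maximized by uniform distributions and minimized by concentrated distributions.

- Uniform distributions have maximum entropy log₂(5) = 2.3219 bits
- The more "peaked" or concentrated a distribution, the lower its entropy

Entropies:
  H(A) = 2.2713 bits
  H(B) = 1.0443 bits
  H(C) = 2.3219 bits

Ranking: C > A > B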